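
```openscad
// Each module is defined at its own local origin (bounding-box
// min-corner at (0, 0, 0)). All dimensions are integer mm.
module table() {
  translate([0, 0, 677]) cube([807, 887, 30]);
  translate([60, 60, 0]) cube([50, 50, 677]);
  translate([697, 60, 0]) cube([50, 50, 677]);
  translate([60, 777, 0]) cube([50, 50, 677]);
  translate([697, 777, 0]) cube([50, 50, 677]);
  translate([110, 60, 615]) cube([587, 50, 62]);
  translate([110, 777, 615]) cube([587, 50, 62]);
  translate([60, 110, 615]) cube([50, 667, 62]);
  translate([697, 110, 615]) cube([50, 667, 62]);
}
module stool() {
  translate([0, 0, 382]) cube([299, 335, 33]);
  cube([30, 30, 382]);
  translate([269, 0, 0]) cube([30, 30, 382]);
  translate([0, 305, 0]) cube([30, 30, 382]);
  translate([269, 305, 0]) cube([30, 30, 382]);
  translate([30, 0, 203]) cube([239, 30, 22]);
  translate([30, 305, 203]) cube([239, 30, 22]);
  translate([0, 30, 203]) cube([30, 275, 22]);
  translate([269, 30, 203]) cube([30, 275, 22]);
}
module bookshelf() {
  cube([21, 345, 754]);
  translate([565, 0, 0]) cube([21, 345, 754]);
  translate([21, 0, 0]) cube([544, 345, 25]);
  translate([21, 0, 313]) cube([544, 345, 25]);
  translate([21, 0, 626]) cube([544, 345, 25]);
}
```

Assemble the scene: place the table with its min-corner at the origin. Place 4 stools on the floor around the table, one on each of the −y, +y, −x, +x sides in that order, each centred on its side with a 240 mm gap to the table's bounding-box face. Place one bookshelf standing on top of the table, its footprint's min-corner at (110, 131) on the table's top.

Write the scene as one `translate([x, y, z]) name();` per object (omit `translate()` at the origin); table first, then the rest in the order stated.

table();
translate([254, -575, 0]) stool();
translate([254, 1127, 0]) stool();
translate([-539, 276, 0]) stool();
translate([1047, 276, 0]) stool();
translate([110, 131, 707]) bookshelf();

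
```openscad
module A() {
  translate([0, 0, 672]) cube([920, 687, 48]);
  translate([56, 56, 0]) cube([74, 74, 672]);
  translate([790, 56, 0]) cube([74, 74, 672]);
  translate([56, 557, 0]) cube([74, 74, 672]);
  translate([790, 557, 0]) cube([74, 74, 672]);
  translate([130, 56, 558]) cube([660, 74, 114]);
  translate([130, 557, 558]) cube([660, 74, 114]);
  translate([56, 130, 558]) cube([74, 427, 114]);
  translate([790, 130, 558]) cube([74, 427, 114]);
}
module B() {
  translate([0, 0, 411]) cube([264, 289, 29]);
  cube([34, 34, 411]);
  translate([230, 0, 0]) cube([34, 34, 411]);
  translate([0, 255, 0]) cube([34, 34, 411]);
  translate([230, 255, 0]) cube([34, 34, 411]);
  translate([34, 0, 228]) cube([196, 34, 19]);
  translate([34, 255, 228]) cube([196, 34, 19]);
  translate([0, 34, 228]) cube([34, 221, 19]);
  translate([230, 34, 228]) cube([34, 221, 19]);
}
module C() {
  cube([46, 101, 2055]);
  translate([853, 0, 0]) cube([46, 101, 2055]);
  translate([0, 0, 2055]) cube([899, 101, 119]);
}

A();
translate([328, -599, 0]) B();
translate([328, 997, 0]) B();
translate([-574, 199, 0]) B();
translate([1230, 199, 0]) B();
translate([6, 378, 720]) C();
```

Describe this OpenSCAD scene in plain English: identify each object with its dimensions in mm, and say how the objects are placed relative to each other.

A is a rectangular dining table. The top is 920×687×48 mm with its upper surface at z = 720 mm. It stands on four 74×74 mm square legs, each inset 56 mm from the nearest pair of top edges, running from the floor to the underside of the top. Four apron rails, 74 mm thick and 114 mm tall, run between adjacent legs with their top edges flush with the underside of the top and their outer faces flush with the legs' outer faces.

B is a four-legged stool. The seat is a 264×289×29 mm slab whose top surface is at z = 440 mm; four square legs, each 34×34 mm in cross-section, run from the floor (z = 0) to the underside of the seat, each flush with a corner of the seat. Four stretchers, 34 mm wide and 19 mm tall, connect adjacent legs with their undersides at z = 228 mm, each running between the inner faces of the legs it joins and aligned with the legs' outer faces on the other axis.

C is a rectangular door frame: two vertical jambs of 46×101 mm section, 2055 mm tall, with a clear opening 807 mm wide between their inner faces. A header 119 mm tall and 101 mm deep lies on top of the jambs and spans the full outside width.

Four stools sit around the table at the −y, +y, −x, +x sides. The door frame is on top of the table.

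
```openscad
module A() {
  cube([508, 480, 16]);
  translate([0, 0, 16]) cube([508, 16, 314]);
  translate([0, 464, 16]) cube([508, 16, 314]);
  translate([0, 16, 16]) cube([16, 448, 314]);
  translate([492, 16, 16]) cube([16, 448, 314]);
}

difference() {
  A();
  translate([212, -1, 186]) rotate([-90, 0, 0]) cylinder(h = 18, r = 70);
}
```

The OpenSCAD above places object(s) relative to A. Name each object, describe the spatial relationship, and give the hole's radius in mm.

The subtracted cylinder has r = 70 mm.

A is an open box. The open box has a circular hole through its front wall. The hole's radius is 70 mm.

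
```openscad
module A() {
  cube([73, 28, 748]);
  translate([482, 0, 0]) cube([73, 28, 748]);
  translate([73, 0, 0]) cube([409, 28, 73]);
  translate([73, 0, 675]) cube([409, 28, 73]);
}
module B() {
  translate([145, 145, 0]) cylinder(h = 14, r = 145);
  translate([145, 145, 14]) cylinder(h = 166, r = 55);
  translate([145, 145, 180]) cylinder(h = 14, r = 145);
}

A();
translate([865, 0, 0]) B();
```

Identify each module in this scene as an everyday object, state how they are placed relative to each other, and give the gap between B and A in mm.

A is a picture frame. B is a spool. The spool is on the floor beside the picture frame on its +x side. The gap between the spool and the picture frame is 310 mm.

The spool's nearest face is 310 mm from the picture frame's +x face.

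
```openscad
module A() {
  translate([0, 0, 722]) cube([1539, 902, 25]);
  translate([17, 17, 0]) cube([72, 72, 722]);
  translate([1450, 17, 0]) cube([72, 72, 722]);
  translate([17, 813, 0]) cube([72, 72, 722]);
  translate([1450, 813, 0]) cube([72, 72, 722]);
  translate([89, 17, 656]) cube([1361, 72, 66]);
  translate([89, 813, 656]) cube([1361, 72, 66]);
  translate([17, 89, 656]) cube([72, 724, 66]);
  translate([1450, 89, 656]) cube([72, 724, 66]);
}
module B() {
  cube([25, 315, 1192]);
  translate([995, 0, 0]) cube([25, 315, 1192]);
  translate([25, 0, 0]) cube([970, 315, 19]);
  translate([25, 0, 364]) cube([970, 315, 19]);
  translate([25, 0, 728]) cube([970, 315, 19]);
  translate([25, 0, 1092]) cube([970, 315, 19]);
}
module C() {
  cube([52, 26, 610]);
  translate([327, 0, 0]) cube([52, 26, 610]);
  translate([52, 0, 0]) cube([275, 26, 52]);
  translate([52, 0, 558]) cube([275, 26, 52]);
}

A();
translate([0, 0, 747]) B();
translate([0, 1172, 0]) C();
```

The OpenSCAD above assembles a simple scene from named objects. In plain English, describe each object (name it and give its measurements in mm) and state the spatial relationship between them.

A is a rectangular dining table. The top is 1539×902×25 mm with its upper surface at z = 747 mm. It stands on four 72×72 mm square legs, each inset 17 mm from the nearest pair of top edges, running from the floor to the underside of the top. Four apron rails, 72 mm thick and 66 mm tall, run between adjacent legs with their top edges flush with the underside of the top and their outer faces flush with the legs' outer faces.

B is an open bookshelf. Two side panels, each 25 mm thick, 315 mm deep and 1192 mm tall, stand 1020 mm apart (outside-to-outside). Between them sit 4 shelves, each 19 mm thick and 315 mm deep, spanning the full gap between the sides. The bottom shelf rests on the floor (its underside at z = 0) and the clear gap between one shelf's top and the next shelf's underside is 345 mm.

C is a rectangular picture frame lying in the x–z plane (depth along y). The opening is 275 mm wide (x) by 506 mm tall (z), surrounded by a border 52 mm wide on all four sides. The frame is 26 mm deep and is made of two full-height vertical stiles with two horizontal rails fitted between them.

The bookshelf is on top of the table. The picture frame is on the floor beside the table on its +y side.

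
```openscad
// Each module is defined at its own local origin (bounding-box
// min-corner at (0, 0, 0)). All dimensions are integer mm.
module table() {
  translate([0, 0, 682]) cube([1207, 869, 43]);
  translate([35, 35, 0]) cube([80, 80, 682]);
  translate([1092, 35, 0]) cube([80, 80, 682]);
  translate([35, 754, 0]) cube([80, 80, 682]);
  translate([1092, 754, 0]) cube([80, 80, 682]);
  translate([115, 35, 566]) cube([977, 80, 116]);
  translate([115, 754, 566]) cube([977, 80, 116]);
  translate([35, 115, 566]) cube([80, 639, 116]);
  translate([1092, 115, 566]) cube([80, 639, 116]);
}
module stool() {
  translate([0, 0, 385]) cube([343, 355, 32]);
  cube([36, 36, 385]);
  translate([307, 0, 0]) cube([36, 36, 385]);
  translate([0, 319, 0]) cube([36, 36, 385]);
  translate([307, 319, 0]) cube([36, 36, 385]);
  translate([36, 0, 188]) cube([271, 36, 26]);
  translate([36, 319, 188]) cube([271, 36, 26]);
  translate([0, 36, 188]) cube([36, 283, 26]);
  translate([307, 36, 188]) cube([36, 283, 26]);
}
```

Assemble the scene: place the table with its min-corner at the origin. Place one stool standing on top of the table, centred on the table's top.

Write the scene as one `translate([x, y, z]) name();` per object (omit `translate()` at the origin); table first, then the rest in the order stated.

table();
translate([432, 257, 725]) stool();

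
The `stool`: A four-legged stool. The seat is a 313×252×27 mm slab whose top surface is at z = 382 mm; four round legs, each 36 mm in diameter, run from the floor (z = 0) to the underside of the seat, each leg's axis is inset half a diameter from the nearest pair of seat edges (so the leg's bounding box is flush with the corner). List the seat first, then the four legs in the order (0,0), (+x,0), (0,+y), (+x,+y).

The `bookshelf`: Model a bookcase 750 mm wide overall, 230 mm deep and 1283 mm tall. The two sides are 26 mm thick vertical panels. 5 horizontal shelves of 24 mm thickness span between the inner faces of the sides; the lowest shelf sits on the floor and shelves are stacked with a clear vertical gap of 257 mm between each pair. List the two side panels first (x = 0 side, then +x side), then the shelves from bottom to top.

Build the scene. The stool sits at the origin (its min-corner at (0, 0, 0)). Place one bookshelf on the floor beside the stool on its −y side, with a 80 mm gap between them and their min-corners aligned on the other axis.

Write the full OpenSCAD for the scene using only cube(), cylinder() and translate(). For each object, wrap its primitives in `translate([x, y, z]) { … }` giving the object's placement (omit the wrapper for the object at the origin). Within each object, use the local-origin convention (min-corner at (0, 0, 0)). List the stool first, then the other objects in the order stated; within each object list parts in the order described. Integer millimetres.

translate([0, 0, 355]) cube([313, 252, 27]);
translate([18, 18, 0]) cylinder(h = 355, r = 18);
translate([295, 18, 0]) cylinder(h = 355, r = 18);
translate([18, 234, 0]) cylinder(h = 355, r = 18);
translate([295, 234, 0]) cylinder(h = 355, r = 18);
translate([0, -310, 0]) {
  cube([26, 230, 1283]);
  translate([724, 0, 0]) cube([26, 230, 1283]);
  translate([26, 0, 0]) cube([698, 230, 24]);
  translate([26, 0, 281]) cube([698, 230, 24]);
  translate([26, 0, 562]) cube([698, 230, 24]);
  translate([26, 0, 843]) cube([698, 230, 24]);
  translate([26, 0, 1124]) cube([698, 230, 24]);
}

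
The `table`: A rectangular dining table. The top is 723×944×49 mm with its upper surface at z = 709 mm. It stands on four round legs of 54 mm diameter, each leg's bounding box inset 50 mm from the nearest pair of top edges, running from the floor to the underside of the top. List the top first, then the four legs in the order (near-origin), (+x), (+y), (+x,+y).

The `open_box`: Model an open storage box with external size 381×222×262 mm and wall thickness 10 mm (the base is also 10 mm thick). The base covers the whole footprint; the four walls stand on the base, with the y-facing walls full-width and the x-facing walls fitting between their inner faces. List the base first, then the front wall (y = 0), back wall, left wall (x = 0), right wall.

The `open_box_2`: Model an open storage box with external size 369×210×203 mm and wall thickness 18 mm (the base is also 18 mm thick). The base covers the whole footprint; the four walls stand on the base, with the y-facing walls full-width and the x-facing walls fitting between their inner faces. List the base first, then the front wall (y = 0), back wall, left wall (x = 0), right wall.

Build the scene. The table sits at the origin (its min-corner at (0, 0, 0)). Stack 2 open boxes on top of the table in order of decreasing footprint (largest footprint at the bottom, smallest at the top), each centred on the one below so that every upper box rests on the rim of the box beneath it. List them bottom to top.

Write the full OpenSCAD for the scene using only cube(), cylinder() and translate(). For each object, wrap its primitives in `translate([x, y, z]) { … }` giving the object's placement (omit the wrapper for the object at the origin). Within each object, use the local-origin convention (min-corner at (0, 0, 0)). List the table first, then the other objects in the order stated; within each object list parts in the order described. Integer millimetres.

translate([0, 0, 660]) cube([723, 944, 49]);
translate([77, 77, 0]) cylinder(h = 660, r = 27);
translate([646, 77, 0]) cylinder(h = 660, r = 27);
translate([77, 867, 0]) cylinder(h = 660, r = 27);
translate([646, 867, 0]) cylinder(h = 660, r = 27);
translate([171, 361, 709]) {
  cube([381, 222, 10]);
  translate([0, 0, 10]) cube([381, 10, 252]);
  translate([0, 212, 10]) cube([381, 10, 252]);
  translate([0, 10, 10]) cube([10, 202, 252]);
  translate([371, 10, 10]) cube([10, 202, 252]);
}
translate([177, 367, 971]) {
  cube([369, 210, 18]);
  translate([0, 0, 18]) cube([369, 18, 185]);
  translate([0, 192, 18]) cube([369, 18, 185]);
  translate([0, 18, 18]) cube([18, 174, 185]);
  translate([351, 18, 18]) cube([18, 174, 185]);
}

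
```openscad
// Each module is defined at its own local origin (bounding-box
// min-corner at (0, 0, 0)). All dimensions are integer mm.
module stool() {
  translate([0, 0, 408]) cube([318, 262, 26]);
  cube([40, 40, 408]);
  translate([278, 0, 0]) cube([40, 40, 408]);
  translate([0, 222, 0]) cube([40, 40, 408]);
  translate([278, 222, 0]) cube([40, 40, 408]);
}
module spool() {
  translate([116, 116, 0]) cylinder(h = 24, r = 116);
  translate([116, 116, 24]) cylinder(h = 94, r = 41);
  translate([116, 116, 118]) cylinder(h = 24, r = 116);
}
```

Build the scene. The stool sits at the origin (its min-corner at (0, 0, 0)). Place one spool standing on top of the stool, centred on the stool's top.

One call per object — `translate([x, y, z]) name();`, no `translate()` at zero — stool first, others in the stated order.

stool();
translate([43, 15, 434]) spool();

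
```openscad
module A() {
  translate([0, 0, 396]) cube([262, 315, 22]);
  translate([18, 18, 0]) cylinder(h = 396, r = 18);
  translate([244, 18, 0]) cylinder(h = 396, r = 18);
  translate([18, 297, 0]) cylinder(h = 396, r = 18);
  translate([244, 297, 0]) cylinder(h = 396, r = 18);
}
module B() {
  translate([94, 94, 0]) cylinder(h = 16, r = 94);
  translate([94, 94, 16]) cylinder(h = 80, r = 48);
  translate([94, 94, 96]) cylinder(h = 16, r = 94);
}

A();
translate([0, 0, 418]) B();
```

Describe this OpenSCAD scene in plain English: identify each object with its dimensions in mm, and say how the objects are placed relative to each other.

A is a four-legged stool. The seat is 262×315 mm, 22 mm thick, top at z = 418 mm. It stands on four round legs, each 36 mm in diameter, from z = 0 to the seat underside, each leg's axis is inset half a diameter from the nearest pair of seat edges (so the leg's bounding box is flush with the corner).

B is a spool: two coaxial disc flanges of radius 94 mm and thickness 16 mm, joined by a core cylinder of radius 48 mm and height 80 mm. The lower flange rests on z = 0 and the three cylinders share a vertical axis.

The spool is on top of the stool.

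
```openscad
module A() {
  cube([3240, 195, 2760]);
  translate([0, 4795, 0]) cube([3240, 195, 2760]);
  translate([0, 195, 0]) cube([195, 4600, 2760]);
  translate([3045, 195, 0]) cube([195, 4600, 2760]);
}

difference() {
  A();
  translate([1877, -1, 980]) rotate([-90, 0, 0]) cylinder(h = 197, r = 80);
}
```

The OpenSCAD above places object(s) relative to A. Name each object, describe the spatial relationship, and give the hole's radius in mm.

The subtracted cylinder has r = 80 mm.

A is a house frame. The house frame has a circular hole through its front wall. The hole's radius is 80 mm.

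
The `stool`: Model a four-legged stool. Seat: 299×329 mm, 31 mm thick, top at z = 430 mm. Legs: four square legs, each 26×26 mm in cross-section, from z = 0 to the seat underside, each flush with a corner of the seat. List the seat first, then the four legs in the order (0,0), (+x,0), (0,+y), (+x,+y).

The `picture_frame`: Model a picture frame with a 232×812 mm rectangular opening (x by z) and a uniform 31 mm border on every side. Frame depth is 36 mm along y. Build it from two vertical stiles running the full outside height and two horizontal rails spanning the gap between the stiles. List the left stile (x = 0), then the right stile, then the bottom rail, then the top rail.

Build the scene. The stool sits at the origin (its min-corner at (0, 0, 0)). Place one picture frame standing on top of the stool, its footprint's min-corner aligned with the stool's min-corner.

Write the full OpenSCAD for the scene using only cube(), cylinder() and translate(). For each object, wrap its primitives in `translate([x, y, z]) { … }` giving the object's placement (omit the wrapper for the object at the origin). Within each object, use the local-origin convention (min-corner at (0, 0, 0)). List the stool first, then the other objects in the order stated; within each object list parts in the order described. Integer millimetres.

translate([0, 0, 399]) cube([299, 329, 31]);
cube([26, 26, 399]);
translate([273, 0, 0]) cube([26, 26, 399]);
translate([0, 303, 0]) cube([26, 26, 399]);
translate([273, 303, 0]) cube([26, 26, 399]);
translate([0, 0, 430]) {
  cube([31, 36, 874]);
  translate([263, 0, 0]) cube([31, 36, 874]);
  translate([31, 0, 0]) cube([232, 36, 31]);
  translate([31, 0, 843]) cube([232, 36, 31]);
}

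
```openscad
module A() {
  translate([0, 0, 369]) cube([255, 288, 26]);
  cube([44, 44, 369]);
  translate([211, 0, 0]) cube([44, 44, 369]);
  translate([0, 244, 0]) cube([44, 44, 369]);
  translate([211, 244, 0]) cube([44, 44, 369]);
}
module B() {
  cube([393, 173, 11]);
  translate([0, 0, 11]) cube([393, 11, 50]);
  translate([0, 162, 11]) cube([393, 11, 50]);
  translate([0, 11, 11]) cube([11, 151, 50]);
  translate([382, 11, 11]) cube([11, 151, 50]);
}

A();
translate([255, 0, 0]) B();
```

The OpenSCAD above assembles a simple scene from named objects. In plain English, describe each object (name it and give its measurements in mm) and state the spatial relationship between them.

A is a four-legged stool. The seat is 255×288 mm, 26 mm thick, top at z = 395 mm. It stands on four square legs, each 44×44 mm in cross-section, from z = 0 to the seat underside, each flush with a corner of the seat.

B is an open storage box with external size 393×173×61 mm and wall thickness 11 mm (the base is also 11 mm thick). The base covers the whole footprint; the four walls stand on the base, with the y-facing walls full-width and the x-facing walls fitting between their inner faces.

The open box is against the stool's +x side, with their −y faces flush.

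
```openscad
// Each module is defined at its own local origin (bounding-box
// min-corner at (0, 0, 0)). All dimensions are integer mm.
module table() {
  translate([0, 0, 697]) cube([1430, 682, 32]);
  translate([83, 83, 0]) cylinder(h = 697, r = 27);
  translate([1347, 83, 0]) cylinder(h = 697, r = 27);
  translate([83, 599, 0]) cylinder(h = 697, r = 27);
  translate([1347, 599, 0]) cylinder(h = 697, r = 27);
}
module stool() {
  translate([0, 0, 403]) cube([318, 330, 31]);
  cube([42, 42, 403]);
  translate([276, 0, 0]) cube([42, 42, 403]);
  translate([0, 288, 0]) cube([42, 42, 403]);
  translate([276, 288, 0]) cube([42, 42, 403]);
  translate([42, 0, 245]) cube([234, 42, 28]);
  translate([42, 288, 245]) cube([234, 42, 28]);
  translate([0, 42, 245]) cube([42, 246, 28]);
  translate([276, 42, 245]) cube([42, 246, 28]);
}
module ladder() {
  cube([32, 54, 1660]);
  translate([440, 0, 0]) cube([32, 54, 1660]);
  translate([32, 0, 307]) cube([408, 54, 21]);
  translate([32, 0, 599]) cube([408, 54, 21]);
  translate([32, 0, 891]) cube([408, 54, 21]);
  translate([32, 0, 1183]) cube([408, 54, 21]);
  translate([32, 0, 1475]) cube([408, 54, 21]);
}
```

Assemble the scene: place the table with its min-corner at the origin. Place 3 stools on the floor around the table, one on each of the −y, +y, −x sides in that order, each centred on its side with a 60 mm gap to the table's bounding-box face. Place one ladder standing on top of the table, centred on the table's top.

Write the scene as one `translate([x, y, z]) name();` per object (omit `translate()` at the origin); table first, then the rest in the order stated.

table();
translate([556, -390, 0]) stool();
translate([556, 742, 0]) stool();
translate([-378, 176, 0]) stool();
translate([479, 314, 729]) ladder();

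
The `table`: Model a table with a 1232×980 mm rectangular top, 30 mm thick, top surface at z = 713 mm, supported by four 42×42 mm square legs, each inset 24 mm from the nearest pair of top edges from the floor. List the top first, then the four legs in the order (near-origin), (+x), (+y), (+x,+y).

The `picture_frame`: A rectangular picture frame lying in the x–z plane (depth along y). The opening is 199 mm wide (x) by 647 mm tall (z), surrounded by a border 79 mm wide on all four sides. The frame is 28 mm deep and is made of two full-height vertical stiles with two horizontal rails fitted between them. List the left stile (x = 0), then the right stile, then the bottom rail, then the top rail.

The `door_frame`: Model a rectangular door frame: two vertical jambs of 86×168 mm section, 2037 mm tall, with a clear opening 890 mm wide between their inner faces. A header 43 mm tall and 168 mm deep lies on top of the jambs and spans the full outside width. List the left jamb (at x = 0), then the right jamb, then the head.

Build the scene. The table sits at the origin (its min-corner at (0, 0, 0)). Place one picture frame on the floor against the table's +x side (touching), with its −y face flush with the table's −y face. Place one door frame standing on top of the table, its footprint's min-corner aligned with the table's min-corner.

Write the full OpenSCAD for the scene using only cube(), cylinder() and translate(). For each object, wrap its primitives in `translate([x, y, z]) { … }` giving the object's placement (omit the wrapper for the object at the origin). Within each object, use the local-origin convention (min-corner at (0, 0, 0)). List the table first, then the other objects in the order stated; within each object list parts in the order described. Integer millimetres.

translate([0, 0, 683]) cube([1232, 980, 30]);
translate([24, 24, 0]) cube([42, 42, 683]);
translate([1166, 24, 0]) cube([42, 42, 683]);
translate([24, 914, 0]) cube([42, 42, 683]);
translate([1166, 914, 0]) cube([42, 42, 683]);
translate([1232, 0, 0]) {
  cube([79, 28, 805]);
  translate([278, 0, 0]) cube([79, 28, 805]);
  translate([79, 0, 0]) cube([199, 28, 79]);
  translate([79, 0, 726]) cube([199, 28, 79]);
}
translate([0, 0, 713]) {
  cube([86, 168, 2037]);
  translate([976, 0, 0]) cube([86, 168, 2037]);
  translate([0, 0, 2037]) cube([1062, 168, 43]);
}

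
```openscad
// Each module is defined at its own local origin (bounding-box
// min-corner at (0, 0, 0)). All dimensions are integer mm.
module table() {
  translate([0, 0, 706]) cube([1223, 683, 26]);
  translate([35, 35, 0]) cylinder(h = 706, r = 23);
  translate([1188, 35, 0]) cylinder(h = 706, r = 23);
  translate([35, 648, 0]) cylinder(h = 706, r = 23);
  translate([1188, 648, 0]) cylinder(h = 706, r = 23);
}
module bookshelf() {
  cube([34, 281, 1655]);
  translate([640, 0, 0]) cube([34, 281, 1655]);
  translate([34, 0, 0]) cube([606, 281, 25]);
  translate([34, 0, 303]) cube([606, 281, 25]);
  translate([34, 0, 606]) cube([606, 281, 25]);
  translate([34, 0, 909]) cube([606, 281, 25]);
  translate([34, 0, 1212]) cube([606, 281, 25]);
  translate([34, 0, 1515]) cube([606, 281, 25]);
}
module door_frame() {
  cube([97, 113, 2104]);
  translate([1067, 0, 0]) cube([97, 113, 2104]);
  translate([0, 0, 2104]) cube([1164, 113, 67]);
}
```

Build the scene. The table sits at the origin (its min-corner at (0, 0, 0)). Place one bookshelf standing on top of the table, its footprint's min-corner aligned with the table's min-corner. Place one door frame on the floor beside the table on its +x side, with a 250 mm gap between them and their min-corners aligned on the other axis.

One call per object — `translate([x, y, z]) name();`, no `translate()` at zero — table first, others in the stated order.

table();
translate([0, 0, 732]) bookshelf();
translate([1473, 0, 0]) door_frame();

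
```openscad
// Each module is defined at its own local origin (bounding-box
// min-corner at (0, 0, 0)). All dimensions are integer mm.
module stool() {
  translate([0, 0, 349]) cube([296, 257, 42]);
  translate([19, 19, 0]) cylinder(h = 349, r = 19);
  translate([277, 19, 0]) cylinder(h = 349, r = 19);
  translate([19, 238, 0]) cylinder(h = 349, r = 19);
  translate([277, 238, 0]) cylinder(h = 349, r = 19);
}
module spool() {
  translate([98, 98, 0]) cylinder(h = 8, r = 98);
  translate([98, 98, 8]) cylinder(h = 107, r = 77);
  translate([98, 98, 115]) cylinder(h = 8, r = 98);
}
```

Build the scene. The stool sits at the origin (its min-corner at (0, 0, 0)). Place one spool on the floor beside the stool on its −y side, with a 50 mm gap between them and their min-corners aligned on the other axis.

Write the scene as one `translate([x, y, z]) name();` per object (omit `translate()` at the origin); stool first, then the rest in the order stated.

stool();
translate([0, -246, 0]) spool();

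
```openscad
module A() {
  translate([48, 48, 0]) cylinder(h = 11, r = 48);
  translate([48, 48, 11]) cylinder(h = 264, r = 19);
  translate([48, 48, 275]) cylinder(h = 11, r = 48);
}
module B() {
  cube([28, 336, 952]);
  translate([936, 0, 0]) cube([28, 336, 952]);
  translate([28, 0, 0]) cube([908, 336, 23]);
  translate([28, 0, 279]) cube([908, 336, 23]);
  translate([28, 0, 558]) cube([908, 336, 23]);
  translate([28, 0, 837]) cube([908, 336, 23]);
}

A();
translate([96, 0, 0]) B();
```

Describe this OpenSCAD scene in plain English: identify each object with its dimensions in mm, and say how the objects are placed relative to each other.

A is a spool: two coaxial disc flanges of radius 48 mm and thickness 11 mm, joined by a core cylinder of radius 19 mm and height 264 mm. The lower flange rests on z = 0 and the three cylinders share a vertical axis.

B is a bookshelf 964 mm wide overall, 336 mm deep and 952 mm tall. The two sides are 28 mm thick vertical panels. 4 horizontal shelves of 23 mm thickness span between the inner faces of the sides; the lowest shelf sits on the floor and shelves are stacked with a clear vertical gap of 256 mm between each pair.

The bookshelf is against the spool's +x side, with their −y faces flush.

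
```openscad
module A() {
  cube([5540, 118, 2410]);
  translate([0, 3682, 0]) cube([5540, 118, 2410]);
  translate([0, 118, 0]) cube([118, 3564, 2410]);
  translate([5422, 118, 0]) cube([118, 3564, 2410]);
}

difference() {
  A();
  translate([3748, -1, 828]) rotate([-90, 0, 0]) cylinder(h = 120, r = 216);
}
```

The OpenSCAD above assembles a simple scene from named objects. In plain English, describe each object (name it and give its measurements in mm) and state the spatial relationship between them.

A is the wall frame of a small rectangular building: four walls, each 2410 mm tall and 118 mm thick, enclosing a footprint 5540 mm (x) by 3800 mm (y) outside-to-outside, with no floor or roof. The front and back walls (the −y and +y sides) span the full width; the two side walls fit between them.

The house frame has a circular hole of radius 216 mm through its front wall, centred at (x = 3748, z = 828).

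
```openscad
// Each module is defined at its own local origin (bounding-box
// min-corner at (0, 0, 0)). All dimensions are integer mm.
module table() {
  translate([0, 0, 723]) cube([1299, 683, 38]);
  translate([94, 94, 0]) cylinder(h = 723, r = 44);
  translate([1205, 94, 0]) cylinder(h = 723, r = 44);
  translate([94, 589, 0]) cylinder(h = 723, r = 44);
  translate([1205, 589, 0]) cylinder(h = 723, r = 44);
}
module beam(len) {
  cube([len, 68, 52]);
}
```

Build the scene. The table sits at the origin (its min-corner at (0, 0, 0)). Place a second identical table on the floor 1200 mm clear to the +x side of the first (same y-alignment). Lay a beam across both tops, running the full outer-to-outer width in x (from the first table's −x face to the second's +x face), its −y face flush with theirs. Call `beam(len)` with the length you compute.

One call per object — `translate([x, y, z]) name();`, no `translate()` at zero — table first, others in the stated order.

table();
translate([2499, 0, 0]) table();
translate([0, 0, 761]) beam(3798);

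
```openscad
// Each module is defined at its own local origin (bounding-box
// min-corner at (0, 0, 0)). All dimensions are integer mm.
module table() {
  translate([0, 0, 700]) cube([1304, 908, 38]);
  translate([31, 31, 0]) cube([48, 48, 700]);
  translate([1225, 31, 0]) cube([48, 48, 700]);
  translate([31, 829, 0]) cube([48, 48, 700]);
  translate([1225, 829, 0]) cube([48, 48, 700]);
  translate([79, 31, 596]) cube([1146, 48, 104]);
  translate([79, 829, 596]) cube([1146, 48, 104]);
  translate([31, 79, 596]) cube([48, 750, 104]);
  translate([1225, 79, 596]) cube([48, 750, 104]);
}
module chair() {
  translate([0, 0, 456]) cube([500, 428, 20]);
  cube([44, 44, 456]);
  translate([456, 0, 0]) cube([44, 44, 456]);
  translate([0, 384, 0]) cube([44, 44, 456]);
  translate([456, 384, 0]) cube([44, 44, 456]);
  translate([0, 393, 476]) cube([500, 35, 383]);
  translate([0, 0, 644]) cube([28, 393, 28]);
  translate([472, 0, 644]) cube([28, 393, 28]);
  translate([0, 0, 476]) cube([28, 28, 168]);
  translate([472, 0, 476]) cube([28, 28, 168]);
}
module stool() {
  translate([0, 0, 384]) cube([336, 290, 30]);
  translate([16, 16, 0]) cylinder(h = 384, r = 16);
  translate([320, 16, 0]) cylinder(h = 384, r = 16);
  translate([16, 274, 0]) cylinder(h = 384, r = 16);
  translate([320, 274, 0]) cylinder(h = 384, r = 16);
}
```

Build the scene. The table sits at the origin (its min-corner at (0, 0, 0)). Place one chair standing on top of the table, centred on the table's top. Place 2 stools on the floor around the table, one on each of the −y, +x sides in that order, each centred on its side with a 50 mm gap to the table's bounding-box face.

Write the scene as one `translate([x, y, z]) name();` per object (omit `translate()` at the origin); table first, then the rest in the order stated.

table();
translate([402, 240, 738]) chair();
translate([484, -340, 0]) stool();
translate([1354, 309, 0]) stool();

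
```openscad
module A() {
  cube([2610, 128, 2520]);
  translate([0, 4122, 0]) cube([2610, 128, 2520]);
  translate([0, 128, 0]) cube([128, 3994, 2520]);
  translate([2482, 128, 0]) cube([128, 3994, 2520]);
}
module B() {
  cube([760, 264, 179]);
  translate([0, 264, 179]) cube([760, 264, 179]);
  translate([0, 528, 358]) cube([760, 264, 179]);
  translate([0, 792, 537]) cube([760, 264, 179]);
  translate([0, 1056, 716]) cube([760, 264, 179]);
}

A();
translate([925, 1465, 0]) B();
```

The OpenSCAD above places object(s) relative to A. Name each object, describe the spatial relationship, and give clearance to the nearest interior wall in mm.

A is a house frame. B is a staircase. The staircase sits inside the house frame, centred. The clearance to the nearest interior wall is 797 mm.

Clearances: x = 797, y = 1337; minimum 797 mm.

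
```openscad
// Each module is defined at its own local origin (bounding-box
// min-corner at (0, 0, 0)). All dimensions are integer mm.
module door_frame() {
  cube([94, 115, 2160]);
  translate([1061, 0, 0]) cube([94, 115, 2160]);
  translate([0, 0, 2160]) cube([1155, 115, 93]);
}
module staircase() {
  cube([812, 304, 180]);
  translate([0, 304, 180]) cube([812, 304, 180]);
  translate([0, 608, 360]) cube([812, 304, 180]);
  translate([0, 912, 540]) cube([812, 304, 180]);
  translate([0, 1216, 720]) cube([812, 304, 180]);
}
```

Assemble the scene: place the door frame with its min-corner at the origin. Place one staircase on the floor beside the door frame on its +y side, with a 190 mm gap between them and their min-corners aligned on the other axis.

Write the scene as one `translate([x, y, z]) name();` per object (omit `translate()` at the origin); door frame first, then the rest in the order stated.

door_frame();
translate([0, 305, 0]) staircase();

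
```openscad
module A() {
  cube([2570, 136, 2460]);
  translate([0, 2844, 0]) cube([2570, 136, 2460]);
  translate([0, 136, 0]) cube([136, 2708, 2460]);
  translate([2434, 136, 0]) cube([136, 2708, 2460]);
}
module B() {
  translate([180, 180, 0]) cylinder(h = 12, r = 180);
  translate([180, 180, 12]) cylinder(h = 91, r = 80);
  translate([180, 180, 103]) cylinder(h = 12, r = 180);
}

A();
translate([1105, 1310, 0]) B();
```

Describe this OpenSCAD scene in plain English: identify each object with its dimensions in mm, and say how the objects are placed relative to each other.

A is the wall frame of a small rectangular building: four walls, each 2460 mm tall and 136 mm thick, enclosing a footprint 2570 mm (x) by 2980 mm (y) outside-to-outside, with no floor or roof. The front and back walls (the −y and +y sides) span the full width; the two side walls fit between them.

B is a spool: two coaxial disc flanges of radius 180 mm and thickness 12 mm, joined by a core cylinder of radius 80 mm and height 91 mm. The lower flange rests on z = 0 and the three cylinders share a vertical axis.

The spool sits inside the house frame, centred.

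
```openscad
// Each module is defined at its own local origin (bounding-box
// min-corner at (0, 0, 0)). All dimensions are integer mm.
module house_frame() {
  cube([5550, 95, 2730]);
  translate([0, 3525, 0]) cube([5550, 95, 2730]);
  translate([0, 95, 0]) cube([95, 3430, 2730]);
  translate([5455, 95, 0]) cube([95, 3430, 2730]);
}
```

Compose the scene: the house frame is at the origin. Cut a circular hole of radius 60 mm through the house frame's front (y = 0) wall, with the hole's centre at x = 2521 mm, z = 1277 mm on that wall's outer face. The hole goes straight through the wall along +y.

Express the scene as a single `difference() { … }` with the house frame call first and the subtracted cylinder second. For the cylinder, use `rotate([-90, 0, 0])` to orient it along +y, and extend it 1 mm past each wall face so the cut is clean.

difference() {
  house_frame();
  translate([2521, -1, 1277]) rotate([-90, 0, 0]) cylinder(h = 97, r = 60);
}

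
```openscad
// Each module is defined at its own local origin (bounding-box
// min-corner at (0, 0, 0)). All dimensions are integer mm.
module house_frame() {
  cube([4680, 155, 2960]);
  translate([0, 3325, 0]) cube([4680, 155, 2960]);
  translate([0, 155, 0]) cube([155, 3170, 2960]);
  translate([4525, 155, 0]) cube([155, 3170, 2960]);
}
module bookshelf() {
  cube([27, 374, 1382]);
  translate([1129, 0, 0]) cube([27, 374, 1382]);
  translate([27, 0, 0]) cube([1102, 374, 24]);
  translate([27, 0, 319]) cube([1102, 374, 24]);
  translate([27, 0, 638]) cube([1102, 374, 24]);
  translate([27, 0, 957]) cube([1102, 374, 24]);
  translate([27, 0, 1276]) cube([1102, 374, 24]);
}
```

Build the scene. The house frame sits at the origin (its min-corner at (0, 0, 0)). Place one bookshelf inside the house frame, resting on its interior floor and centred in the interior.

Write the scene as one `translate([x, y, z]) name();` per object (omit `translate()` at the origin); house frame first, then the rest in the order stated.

house_frame();
translate([1762, 1553, 0]) bookshelf();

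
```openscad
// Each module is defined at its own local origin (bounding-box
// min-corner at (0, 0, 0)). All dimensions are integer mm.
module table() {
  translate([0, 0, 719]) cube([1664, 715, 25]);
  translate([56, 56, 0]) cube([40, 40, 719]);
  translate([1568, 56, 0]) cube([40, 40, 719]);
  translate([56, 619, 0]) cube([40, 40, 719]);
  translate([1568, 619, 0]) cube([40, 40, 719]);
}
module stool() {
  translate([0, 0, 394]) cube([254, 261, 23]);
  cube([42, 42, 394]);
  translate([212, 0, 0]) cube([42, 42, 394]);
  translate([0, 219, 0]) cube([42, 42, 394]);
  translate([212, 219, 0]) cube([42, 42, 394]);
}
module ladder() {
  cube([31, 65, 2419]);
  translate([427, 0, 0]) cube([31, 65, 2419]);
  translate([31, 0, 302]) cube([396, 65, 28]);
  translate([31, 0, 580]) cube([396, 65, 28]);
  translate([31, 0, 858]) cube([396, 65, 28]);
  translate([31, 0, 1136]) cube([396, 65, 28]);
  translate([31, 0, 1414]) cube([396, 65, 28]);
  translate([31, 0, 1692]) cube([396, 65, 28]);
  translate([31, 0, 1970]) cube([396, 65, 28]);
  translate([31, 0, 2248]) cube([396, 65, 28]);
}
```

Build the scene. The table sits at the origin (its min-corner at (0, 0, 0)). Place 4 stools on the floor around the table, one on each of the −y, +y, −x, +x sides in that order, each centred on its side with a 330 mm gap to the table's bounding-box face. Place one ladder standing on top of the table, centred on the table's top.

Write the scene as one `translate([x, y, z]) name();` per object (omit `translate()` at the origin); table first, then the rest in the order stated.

table();
translate([705, -591, 0]) stool();
translate([705, 1045, 0]) stool();
translate([-584, 227, 0]) stool();
translate([1994, 227, 0]) stool();
translate([603, 325, 744]) ladder();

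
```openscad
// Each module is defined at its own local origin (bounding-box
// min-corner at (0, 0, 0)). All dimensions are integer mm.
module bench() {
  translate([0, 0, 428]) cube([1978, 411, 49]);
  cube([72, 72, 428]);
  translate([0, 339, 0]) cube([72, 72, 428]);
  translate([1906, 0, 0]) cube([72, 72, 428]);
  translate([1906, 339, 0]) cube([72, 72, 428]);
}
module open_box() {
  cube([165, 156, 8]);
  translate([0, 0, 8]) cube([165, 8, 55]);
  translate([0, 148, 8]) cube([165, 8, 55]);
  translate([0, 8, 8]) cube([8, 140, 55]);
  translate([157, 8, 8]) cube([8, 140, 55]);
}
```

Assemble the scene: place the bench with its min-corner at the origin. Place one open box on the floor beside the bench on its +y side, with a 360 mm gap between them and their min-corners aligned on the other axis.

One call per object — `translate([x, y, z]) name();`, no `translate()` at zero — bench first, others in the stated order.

bench();
translate([0, 771, 0]) open_box();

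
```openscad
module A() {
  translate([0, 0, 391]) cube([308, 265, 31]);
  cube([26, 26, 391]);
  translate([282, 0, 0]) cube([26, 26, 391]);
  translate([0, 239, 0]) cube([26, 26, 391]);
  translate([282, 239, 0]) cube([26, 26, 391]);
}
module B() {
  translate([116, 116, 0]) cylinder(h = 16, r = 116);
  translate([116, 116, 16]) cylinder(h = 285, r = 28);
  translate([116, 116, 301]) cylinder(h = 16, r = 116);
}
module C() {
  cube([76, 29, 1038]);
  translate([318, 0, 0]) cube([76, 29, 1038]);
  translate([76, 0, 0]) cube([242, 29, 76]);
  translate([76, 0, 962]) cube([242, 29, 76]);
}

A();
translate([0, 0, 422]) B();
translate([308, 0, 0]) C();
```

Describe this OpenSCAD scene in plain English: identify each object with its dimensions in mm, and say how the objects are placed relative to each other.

A is a four-legged stool. The seat is a 308×265×31 mm slab whose top surface is at z = 422 mm; four square legs, each 26×26 mm in cross-section, run from the floor (z = 0) to the underside of the seat, each flush with a corner of the seat.

B is a spool: two coaxial disc flanges of radius 116 mm and thickness 16 mm, joined by a core cylinder of radius 28 mm and height 285 mm. The lower flange rests on z = 0 and the three cylinders share a vertical axis.

C is a rectangular picture frame lying in the x–z plane (depth along y). The opening is 242 mm wide (x) by 886 mm tall (z), surrounded by a border 76 mm wide on all four sides. The frame is 29 mm deep and is made of two full-height vertical stiles with two horizontal rails fitted between them.

The spool is on top of the stool. The picture frame is against the stool's +x side, with their −y faces flush.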